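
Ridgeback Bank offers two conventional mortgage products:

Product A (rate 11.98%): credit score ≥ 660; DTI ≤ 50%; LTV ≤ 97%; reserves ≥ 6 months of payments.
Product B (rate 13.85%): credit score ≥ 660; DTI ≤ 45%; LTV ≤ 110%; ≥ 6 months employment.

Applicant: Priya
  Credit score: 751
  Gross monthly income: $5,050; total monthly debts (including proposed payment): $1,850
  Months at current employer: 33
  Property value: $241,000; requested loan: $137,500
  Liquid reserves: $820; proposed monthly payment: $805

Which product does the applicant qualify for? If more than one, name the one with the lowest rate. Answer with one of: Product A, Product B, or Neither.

Product B

DTI = 1,850/5,050 = 36.6%.
LTV = 137,500/241,000 = 57.1%.
Reserves = 820/805 = 1.0 months.
Product A: score 751 ≥ 660; DTI 36.6% ≤ 50%; LTV 57.1% ≤ 97%; reserves 1.0 < 6 mo → does not qualify.
Product B: score 751 ≥ 660; DTI 36.6% ≤ 45%; LTV 57.1% ≤ 110%; employment 33 ≥ 6 mo → qualifies.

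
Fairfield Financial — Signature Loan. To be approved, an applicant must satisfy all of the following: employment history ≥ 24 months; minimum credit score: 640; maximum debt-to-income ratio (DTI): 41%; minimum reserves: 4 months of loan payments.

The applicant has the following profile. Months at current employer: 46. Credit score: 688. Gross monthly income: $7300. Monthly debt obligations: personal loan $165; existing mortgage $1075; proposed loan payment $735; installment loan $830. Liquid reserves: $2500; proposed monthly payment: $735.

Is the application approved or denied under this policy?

Employment 46 ≥ 24 months
Credit score 688 ≥ 640 (meets)
Total monthly debts = (165 + 1,075 + 735 + 830) = 2,805. DTI = 2,805/7,300 = 38.4% ≤ 41%
Reserves: 2,500 ÷ 735 = 3.4 months (below 4-month minimum)
Fails on reserves.

Denied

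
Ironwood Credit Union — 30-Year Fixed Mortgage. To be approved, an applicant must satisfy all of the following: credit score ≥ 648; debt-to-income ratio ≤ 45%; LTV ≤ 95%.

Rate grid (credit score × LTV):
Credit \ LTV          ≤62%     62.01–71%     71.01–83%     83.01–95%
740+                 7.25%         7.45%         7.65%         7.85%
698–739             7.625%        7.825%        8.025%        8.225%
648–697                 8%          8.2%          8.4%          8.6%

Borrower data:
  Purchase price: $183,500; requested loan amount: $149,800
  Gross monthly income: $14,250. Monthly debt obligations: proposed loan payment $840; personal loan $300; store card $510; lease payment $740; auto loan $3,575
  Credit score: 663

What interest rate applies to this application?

8.4%

Credit score 663 ≥ 648; Total monthly debts = (840 + 300 + 510 + 740 + 3,575) = 5,965. DTI = 5,965/14,250 = 41.9% ≤ 45%
LTV: 149,800 ÷ 183,500 = 81.6%, within 95% cap
Score 663 is in the 648–697 band; LTV 81.6% is in the 71.01–83% band → 8.4%.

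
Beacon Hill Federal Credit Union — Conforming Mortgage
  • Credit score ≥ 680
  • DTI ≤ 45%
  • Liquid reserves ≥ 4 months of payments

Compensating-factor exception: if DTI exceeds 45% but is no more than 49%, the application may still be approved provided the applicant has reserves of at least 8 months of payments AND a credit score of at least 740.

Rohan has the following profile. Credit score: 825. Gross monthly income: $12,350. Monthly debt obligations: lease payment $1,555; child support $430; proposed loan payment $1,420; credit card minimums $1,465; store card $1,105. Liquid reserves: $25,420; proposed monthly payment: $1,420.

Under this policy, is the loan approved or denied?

Approved

Credit score 825 ≥ 680 (meets base)
Total debts = (1,555 + 430 + 1,420 + 1,465 + 1,105) = 5,975. DTI: 5,975 ÷ 12,350 = 48.4%, over the 45% base limit.
Liquid reserves cover 25,420/1,420 = 17.9 months — ≥ 4 required
48.4% falls in the override range (45%–49%), so the compensating-factor test applies.
Override check — reserves: 17.9 mo (ok); score: 825 (ok).
Both compensating conditions met → exception applies.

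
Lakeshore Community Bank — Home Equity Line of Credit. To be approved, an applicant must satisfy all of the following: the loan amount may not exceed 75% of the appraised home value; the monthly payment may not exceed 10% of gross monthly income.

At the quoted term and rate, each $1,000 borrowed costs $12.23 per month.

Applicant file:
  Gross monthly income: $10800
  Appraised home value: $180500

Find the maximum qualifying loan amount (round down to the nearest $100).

$88,300

Payment cap: 10% × $10,800 = $1,080/month.
At $12.23 per $1,000, that supports 1,080/12.23 × 1,000 ≈ $88,307 → $88,300.
LTV cap: 75% × $180,500 = $135,375 → $135,300.
Binding constraint: payment-to-income.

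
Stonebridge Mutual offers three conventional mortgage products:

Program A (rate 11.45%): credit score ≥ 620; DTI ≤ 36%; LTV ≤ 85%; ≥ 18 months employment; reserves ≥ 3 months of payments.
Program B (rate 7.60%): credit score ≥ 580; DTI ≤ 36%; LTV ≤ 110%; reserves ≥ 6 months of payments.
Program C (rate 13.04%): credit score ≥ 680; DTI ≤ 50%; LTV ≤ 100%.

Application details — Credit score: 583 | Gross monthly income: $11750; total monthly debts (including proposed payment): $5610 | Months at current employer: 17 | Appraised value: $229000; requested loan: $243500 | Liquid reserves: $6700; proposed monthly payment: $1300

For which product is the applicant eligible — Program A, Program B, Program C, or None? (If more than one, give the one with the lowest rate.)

DTI = 5,610/11,750 = 47.7%.
LTV = 243,500/229,000 = 106.3%.
Reserves = 6,700/1,300 = 5.2 months.
Program A: score 583 < 620; DTI 47.7% > 36%; LTV 106.3% > 85%; employment 17 < 18 mo; reserves 5.2 ≥ 3 mo → does not qualify.
Program B: score 583 ≥ 580; DTI 47.7% > 36%; LTV 106.3% ≤ 110%; reserves 5.2 < 6 mo → does not qualify.
Program C: score 583 < 680; DTI 47.7% ≤ 50%; LTV 106.3% > 100% → does not qualify.

None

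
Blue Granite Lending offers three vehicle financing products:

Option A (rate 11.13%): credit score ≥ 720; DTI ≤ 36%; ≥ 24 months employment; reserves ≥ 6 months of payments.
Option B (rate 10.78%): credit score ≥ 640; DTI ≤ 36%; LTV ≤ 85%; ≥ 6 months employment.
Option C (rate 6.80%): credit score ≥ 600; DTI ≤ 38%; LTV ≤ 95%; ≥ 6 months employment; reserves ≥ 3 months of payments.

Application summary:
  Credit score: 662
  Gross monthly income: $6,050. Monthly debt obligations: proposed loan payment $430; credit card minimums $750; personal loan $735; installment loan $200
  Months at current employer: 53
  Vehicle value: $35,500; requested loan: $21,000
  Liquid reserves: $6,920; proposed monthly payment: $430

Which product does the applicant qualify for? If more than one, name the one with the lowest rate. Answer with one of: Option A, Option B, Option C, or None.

Total debts = (430 + 750 + 735 + 200) = 2,115; DTI = 2,115/6,050 = 35%.
LTV = 21,000/35,500 = 59.2%.
Reserves = 6,920/430 = 16.1 months.
Option A: score 662 < 720; DTI 35% ≤ 36%; employment 53 ≥ 24 mo; reserves 16.1 ≥ 6 mo → does not qualify.
Option B: score 662 ≥ 640; DTI 35% ≤ 36%; LTV 59.2% ≤ 85%; employment 53 ≥ 6 mo → qualifies.
Option C: score 662 ≥ 600; DTI 35% ≤ 38%; LTV 59.2% ≤ 95%; employment 53 ≥ 6 mo; reserves 16.1 ≥ 3 mo → qualifies.
Qualifying: Option B, Option C. Lowest rate is 6.80% → Option C.

Option C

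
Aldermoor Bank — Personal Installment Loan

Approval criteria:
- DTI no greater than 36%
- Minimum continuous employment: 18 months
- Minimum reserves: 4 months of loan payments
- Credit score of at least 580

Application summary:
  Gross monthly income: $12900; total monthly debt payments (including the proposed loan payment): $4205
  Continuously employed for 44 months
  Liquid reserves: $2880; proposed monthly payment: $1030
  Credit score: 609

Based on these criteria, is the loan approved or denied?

Debt-to-income = 4,205/12,900 = 32.6% — meets 36% limit
Employment 44 ≥ 18 months
Reserves: 2,880 ÷ 1,030 = 2.8 months (below 4-month minimum)
Credit score 609 ≥ 580 (meets)
Fails on reserves.

Denied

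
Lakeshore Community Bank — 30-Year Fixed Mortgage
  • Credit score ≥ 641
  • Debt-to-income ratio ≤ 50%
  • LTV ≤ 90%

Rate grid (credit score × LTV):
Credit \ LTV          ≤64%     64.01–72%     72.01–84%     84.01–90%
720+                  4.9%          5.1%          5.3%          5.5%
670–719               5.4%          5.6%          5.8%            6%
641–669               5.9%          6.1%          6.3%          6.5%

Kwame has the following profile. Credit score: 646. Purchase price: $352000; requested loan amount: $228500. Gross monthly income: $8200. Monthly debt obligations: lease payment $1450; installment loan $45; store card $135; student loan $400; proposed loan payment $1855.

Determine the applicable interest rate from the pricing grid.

Credit score 646 ≥ 641; Total monthly debts = (1,450 + 45 + 135 + 400 + 1,855) = 3,885. DTI = 3,885/8,200 = 47.4% ≤ 50%
Loan-to-value = 228,500/352,000 = 64.9% — pass (90% max)
Credit 646 → row 641–669; LTV 64.9% → column 64.01–72%. Grid cell → 6.1%.

6.1%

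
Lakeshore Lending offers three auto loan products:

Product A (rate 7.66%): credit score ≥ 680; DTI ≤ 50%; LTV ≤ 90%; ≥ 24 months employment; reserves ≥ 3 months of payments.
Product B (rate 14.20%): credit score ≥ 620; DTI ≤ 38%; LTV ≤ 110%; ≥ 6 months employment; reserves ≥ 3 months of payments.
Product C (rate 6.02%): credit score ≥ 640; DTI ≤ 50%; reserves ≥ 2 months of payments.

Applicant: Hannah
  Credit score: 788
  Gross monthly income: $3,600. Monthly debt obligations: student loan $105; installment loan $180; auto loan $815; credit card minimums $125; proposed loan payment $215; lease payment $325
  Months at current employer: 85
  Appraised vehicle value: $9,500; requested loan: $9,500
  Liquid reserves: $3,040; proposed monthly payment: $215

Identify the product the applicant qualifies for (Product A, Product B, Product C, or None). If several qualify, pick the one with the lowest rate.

Total debts = (105 + 180 + 815 + 125 + 215 + 325) = 1,765; DTI = 1,765/3,600 = 49%.
LTV = 9,500/9,500 = 100%.
Reserves = 3,040/215 = 14.1 months.
Product A: score 788 ≥ 680; DTI 49% ≤ 50%; LTV 100% > 90%; employment 85 ≥ 24 mo; reserves 14.1 ≥ 3 mo → does not qualify.
Product B: score 788 ≥ 620; DTI 49% > 38%; LTV 100% ≤ 110%; employment 85 ≥ 6 mo; reserves 14.1 ≥ 3 mo → does not qualify.
Product C: score 788 ≥ 640; DTI 49% ≤ 50%; reserves 14.1 ≥ 2 mo → qualifies.

Product C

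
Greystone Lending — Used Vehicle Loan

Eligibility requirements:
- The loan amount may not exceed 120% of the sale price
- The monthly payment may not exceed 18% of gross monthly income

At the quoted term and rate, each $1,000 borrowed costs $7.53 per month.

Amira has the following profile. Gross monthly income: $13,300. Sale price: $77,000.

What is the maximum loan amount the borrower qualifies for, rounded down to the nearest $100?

Payment cap: 18% × $13,300 = $2,394/month.
At $7.53 per $1,000, that supports 2,394/7.53 × 1,000 ≈ $317,928 → $317,900.
LTV cap: 120% × $77,000 = $92,400 → $92,400.
Binding constraint: loan-to-value.

$92,400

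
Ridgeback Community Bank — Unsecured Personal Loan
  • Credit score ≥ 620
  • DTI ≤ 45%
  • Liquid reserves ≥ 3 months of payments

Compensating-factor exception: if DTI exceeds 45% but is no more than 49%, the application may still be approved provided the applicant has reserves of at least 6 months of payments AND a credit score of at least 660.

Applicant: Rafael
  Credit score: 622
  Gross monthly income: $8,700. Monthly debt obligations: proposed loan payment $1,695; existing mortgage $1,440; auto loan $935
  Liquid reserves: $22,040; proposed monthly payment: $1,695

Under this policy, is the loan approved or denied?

Denied

Credit score 622 ≥ 620 (meets base)
Total debts = (1,695 + 1,440 + 935) = 4,070. DTI: 4,070 ÷ 8,700 = 46.8%, over the 45% base limit.
Reserves = 22,040/1,695 = 13.0 months ≥ 3
46.8% falls in the override range (45%–49%), so the compensating-factor test applies.
Reserves 13.0 ≥ 6 months; credit score 622 < 660.
Override conditions not both satisfied; exception does not apply.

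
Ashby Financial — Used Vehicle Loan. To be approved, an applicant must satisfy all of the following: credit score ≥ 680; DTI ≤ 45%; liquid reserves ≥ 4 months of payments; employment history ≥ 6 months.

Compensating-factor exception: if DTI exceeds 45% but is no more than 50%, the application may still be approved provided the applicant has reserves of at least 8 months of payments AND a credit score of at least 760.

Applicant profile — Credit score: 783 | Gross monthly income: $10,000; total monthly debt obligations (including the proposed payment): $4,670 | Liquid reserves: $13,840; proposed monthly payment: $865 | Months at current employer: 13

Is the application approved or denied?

Credit score 783 ≥ 680 (meets base)
DTI = 4,670/10,000 = 46.7% > 45% — standard DTI limit exceeded.
Reserves = 13,840/865 = 16.0 months ≥ 4
Employment 13 ≥ 6 months
DTI 46.7% is within the 45%–50% exception band; checking compensating factors.
Override check — reserves: 16.0 mo (ok); score: 783 (ok).
Both override conditions satisfied; DTI exception granted.

Approved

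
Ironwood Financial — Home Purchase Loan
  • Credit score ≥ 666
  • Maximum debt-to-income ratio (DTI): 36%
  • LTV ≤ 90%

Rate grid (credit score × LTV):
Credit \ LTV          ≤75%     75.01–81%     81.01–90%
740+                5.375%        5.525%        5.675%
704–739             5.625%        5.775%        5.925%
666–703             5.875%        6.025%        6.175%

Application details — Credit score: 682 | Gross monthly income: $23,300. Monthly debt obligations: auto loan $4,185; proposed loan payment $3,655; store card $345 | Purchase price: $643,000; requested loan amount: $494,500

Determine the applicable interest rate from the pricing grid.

6.025%

Credit score 682 ≥ 666; Total monthly debts = (4,185 + 3,655 + 345) = 8,185. DTI = 8,185/23,300 = 35.1% ≤ 36%
LTV: 494,500 ÷ 643,000 = 76.9%, within 90% cap
Credit 682 → row 666–703; LTV 76.9% → column 75.01–81%. Grid cell → 6.025%.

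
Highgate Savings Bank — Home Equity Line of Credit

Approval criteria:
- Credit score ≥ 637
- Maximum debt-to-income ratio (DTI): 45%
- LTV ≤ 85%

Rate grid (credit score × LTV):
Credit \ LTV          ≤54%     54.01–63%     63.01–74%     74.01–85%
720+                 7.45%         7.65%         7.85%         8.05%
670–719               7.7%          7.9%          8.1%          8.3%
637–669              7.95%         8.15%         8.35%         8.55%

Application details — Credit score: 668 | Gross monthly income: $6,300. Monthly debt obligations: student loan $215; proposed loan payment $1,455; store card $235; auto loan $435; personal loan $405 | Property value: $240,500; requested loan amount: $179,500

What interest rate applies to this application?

Credit score 668 ≥ 637; Total monthly debts = (215 + 1,455 + 235 + 435 + 405) = 2,745. Debt-to-income = 2,745/6,300 = 43.6% — meets 45% limit
LTV: 179,500 ÷ 240,500 = 74.6%, within 85% cap
Row: 668 falls in 637–669. Column: 74.6% falls in 74.01–85%. Rate = 8.55%.

8.55%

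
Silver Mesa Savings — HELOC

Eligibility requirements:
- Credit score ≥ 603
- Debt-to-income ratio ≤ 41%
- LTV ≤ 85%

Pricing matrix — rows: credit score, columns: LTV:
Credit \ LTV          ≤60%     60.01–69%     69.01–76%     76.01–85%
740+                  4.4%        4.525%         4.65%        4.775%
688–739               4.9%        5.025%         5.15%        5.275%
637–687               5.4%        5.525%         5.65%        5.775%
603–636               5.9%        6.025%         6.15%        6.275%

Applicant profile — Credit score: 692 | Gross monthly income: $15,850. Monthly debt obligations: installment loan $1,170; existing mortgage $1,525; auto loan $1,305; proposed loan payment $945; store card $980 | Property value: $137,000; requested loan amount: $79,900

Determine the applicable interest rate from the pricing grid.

4.9%

Credit score 692 ≥ 603; Total monthly debts = (1,170 + 1,525 + 1,305 + 945 + 980) = 5,925. Debt-to-income = 5,925/15,850 = 37.4% — meets 41% limit
LTV = 79,900/137,000 = 58.3% ≤ 85%
Score 692 is in the 688–739 band; LTV 58.3% is in the ≤60% band → 4.9%.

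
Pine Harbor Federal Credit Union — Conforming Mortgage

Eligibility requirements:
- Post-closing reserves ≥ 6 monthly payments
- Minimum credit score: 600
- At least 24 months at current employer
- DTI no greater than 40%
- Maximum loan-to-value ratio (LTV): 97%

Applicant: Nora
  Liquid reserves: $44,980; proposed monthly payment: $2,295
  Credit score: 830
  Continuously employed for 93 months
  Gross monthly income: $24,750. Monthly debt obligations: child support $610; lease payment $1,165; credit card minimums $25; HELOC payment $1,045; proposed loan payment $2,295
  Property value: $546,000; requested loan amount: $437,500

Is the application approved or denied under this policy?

Approved

Reserves: 44,980 ÷ 2,295 = 19.6 months (meets 6-month minimum)
Credit score 830 ≥ 600 (meets)
Employment 93 ≥ 24 months
Total monthly debts = (610 + 1,165 + 25 + 1,045 + 2,295) = 5,140. DTI = 5,140/24,750 = 20.8% ≤ 40%
Loan-to-value = 437,500/546,000 = 80.1% — pass (97% max)
All criteria satisfied.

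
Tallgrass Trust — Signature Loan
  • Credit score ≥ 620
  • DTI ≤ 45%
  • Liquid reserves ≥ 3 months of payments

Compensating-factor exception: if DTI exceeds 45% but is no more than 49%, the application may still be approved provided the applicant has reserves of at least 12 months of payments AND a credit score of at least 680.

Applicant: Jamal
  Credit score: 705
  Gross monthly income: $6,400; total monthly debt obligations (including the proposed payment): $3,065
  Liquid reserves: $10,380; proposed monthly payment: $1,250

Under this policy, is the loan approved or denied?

Denied

Credit score 705 ≥ 620 (meets base)
DTI: 3,065 ÷ 6,400 = 47.9%, over the 45% base limit.
Reserves: 10,380 ÷ 1,250 = 8.3 months (meets 3-month minimum)
47.9% falls in the override range (45%–49%), so the compensating-factor test applies.
Reserves 8.3 < 12 months; credit score 705 ≥ 680.
Compensating-factor requirement not fully met.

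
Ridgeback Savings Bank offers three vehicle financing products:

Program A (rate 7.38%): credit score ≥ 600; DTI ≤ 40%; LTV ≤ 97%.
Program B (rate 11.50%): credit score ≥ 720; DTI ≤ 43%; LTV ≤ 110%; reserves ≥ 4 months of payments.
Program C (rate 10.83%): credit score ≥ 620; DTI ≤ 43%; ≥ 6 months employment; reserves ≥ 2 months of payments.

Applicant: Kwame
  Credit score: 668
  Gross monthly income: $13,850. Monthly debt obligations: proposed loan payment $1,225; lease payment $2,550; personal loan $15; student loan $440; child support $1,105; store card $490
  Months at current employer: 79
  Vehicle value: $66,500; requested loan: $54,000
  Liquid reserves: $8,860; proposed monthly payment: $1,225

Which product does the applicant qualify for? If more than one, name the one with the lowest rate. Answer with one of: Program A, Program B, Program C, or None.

Total debts = (1,225 + 2,550 + 15 + 440 + 1,105 + 490) = 5,825; DTI = 5,825/13,850 = 42.1%.
LTV = 54,000/66,500 = 81.2%.
Reserves = 8,860/1,225 = 7.2 months.
Program A: score 668 ≥ 600; DTI 42.1% > 40%; LTV 81.2% ≤ 97% → does not qualify.
Program B: score 668 < 720; DTI 42.1% ≤ 43%; LTV 81.2% ≤ 110%; reserves 7.2 ≥ 4 mo → does not qualify.
Program C: score 668 ≥ 620; DTI 42.1% ≤ 43%; employment 79 ≥ 6 mo; reserves 7.2 ≥ 2 mo → qualifies.

Program C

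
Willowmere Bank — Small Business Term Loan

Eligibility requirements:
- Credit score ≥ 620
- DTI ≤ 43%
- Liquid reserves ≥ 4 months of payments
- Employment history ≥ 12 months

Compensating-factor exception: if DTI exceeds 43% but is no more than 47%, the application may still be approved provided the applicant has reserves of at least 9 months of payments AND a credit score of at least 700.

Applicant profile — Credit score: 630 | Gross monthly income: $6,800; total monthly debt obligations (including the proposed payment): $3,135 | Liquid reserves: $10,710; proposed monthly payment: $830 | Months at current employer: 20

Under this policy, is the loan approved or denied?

Denied

Credit score 630 ≥ 620 (meets base)
DTI = 3,135/6,800 = 46.1% > 43% — standard DTI limit exceeded.
Liquid reserves cover 10,710/830 = 12.9 months — ≥ 4 required
Employment 20 ≥ 12 months
46.1% falls in the override range (43%–47%), so the compensating-factor test applies.
Override check — reserves: 12.9 mo (ok); score: 630 (below 700).
Override conditions not both satisfied; exception does not apply.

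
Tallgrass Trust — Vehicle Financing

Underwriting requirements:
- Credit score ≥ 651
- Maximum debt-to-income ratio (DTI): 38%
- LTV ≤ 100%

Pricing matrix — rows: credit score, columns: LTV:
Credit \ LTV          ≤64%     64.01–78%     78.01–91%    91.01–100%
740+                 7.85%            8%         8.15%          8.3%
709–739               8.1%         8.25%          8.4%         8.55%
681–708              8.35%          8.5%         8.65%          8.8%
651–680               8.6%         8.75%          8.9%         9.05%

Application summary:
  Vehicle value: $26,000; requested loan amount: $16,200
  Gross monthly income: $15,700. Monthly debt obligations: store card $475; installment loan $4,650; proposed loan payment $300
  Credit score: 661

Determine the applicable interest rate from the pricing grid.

8.6%

Credit score 661 ≥ 651; Total monthly debts = (475 + 4,650 + 300) = 5,425. DTI = 5,425/15,700 = 34.6% ≤ 38%
LTV = 16,200/26,000 = 62.3% ≤ 100%
Row: 661 falls in 651–680. Column: 62.3% falls in ≤64%. Rate = 8.6%.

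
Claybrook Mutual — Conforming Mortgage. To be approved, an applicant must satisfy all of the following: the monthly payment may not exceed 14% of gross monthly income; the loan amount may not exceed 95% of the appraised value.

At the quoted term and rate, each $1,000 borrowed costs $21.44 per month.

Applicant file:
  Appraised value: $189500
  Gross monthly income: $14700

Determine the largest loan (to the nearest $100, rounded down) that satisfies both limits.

$95,900

Payment cap: 14% × $14,700 = $2,058/month.
At $21.44 per $1,000, that supports 2,058/21.44 × 1,000 ≈ $95,988 → $95,900.
LTV cap: 95% × $189,500 = $180,025 → $180,000.
Binding constraint: payment-to-income.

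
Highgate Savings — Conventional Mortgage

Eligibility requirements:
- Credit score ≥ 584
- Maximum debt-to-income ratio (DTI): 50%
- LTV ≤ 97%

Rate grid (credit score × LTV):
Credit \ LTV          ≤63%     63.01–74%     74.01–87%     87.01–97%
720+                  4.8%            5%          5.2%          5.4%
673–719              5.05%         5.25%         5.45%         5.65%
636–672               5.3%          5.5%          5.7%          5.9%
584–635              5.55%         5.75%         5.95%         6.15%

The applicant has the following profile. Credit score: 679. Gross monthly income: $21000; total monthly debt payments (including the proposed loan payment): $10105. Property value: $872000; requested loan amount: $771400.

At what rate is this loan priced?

5.65%

Credit score 679 ≥ 584; DTI = 10,105/21,000 = 48.1% ≤ 50%
LTV = 771,400/872,000 = 88.5% ≤ 97%
Row: 679 falls in 673–719. Column: 88.5% falls in 87.01–97%. Rate = 5.65%.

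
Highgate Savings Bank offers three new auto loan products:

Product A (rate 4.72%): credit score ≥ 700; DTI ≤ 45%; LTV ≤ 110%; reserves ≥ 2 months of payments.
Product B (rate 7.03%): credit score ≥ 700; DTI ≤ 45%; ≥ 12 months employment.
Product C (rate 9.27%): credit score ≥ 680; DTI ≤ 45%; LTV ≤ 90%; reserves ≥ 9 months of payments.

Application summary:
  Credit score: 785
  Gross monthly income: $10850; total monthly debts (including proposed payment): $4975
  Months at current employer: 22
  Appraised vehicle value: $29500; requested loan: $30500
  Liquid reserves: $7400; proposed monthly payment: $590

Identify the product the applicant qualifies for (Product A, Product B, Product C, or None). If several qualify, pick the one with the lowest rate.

None

DTI = 4,975/10,850 = 45.9%.
LTV = 30,500/29,500 = 103.4%.
Reserves = 7,400/590 = 12.5 months.
Product A: score 785 ≥ 700; DTI 45.9% > 45%; LTV 103.4% ≤ 110%; reserves 12.5 ≥ 2 mo → does not qualify.
Product B: score 785 ≥ 700; DTI 45.9% > 45%; employment 22 ≥ 12 mo → does not qualify.
Product C: score 785 ≥ 680; DTI 45.9% > 45%; LTV 103.4% > 90%; reserves 12.5 ≥ 9 mo → does not qualify.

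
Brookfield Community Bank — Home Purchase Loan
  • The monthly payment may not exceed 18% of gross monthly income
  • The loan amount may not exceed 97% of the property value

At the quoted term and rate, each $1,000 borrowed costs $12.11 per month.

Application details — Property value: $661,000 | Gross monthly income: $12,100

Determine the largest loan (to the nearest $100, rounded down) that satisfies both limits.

$179,800

Payment cap: 18% × $12,100 = $2,178/month.
At $12.11 per $1,000, that supports 2,178/12.11 × 1,000 ≈ $179,851 → $179,800.
LTV cap: 97% × $661,000 = $641,170 → $641,100.
Binding constraint: payment-to-income.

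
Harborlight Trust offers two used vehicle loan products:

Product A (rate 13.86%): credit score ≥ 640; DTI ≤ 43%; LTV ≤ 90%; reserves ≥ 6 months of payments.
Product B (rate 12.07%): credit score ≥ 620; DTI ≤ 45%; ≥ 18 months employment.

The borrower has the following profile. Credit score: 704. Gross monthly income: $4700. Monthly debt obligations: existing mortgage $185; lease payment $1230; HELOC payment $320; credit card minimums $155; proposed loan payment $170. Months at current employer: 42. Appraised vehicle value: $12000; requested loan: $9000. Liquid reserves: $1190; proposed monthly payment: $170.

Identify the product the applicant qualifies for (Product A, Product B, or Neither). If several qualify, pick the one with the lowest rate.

Product B

Total debts = (185 + 1,230 + 320 + 155 + 170) = 2,060; DTI = 2,060/4,700 = 43.8%.
LTV = 9,000/12,000 = 75%.
Reserves = 1,190/170 = 7.0 months.
Product A: score 704 ≥ 640; DTI 43.8% > 43%; LTV 75% ≤ 90%; reserves 7.0 ≥ 6 mo → does not qualify.
Product B: score 704 ≥ 620; DTI 43.8% ≤ 45%; employment 42 ≥ 18 mo → qualifies.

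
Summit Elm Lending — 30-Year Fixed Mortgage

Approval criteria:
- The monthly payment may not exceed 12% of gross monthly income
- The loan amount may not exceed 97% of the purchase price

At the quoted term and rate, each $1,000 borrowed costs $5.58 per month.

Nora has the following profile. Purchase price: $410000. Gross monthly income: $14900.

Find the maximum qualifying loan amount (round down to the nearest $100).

Payment cap: 12% × $14,900 = $1,788/month.
At $5.58 per $1,000, that supports 1,788/5.58 × 1,000 ≈ $320,430 → $320,400.
LTV cap: 97% × $410,000 = $397,700 → $397,700.
Binding constraint: payment-to-income.

$320,400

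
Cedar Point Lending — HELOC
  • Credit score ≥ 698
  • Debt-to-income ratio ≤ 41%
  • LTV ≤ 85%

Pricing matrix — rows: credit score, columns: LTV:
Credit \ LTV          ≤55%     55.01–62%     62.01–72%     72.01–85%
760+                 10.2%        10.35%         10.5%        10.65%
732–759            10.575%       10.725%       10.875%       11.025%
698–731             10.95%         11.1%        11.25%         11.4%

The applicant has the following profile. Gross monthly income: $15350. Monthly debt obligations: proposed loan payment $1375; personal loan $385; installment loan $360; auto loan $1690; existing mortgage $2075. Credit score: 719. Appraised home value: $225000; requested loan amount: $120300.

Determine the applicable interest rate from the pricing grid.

Credit score 719 ≥ 698; Total monthly debts = (1,375 + 385 + 360 + 1,690 + 2,075) = 5,885. DTI: 5,885 ÷ 15,350 = 38.3%, within the 41% cap
LTV = 120,300/225,000 = 53.5% ≤ 85%
Row: 719 falls in 698–731. Column: 53.5% falls in ≤55%. Rate = 10.95%.

10.95%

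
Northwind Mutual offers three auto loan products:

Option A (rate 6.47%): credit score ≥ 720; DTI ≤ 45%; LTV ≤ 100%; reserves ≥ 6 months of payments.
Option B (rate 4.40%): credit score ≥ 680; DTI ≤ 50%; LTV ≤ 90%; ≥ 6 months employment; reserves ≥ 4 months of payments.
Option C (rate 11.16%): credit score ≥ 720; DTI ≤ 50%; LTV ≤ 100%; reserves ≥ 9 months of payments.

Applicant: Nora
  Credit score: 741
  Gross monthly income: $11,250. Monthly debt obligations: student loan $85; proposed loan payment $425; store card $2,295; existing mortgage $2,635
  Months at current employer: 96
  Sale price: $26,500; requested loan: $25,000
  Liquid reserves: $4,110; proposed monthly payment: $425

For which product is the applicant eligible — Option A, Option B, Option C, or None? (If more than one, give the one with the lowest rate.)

Total debts = (85 + 425 + 2,295 + 2,635) = 5,440; DTI = 5,440/11,250 = 48.4%.
LTV = 25,000/26,500 = 94.3%.
Reserves = 4,110/425 = 9.7 months.
Option A: score 741 ≥ 720; DTI 48.4% > 45%; LTV 94.3% ≤ 100%; reserves 9.7 ≥ 6 mo → does not qualify.
Option B: score 741 ≥ 680; DTI 48.4% ≤ 50%; LTV 94.3% > 90%; employment 96 ≥ 6 mo; reserves 9.7 ≥ 4 mo → does not qualify.
Option C: score 741 ≥ 720; DTI 48.4% ≤ 50%; LTV 94.3% ≤ 100%; reserves 9.7 ≥ 9 mo → qualifies.

Option C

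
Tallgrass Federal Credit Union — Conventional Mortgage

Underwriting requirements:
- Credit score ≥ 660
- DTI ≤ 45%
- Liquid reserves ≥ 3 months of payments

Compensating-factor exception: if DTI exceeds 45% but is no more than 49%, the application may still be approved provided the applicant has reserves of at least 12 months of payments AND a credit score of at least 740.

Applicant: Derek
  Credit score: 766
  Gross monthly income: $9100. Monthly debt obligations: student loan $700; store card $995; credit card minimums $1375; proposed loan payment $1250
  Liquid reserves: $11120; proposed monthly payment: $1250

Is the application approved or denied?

Denied

Credit score 766 ≥ 660 (meets base)
Total debts = (700 + 995 + 1,375 + 1,250) = 4,320. DTI: 4,320 ÷ 9,100 = 47.5%, over the 45% base limit.
Reserves = 11,120/1,250 = 8.9 months ≥ 3
DTI 47.5% is within the 45%–49% exception band; checking compensating factors.
Reserves 8.9 < 12 months; credit score 766 ≥ 740.
Override conditions not both satisfied; exception does not apply.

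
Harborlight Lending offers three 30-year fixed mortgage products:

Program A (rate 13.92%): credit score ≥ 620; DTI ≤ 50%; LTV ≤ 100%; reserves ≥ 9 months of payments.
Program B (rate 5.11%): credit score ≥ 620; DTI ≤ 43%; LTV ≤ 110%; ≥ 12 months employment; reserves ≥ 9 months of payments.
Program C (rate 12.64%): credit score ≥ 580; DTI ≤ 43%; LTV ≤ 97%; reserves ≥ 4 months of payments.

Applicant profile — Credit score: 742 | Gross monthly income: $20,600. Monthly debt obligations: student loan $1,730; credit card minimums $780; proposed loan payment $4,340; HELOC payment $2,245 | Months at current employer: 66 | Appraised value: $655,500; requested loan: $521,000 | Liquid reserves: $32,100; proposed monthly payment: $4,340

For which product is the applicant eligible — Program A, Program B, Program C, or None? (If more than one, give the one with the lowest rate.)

Total debts = (1,730 + 780 + 4,340 + 2,245) = 9,095; DTI = 9,095/20,600 = 44.2%.
LTV = 521,000/655,500 = 79.5%.
Reserves = 32,100/4,340 = 7.4 months.
Program A: score 742 ≥ 620; DTI 44.2% ≤ 50%; LTV 79.5% ≤ 100%; reserves 7.4 < 9 mo → does not qualify.
Program B: score 742 ≥ 620; DTI 44.2% > 43%; LTV 79.5% ≤ 110%; employment 66 ≥ 12 mo; reserves 7.4 < 9 mo → does not qualify.
Program C: score 742 ≥ 580; DTI 44.2% > 43%; LTV 79.5% ≤ 97%; reserves 7.4 ≥ 4 mo → does not qualify.

None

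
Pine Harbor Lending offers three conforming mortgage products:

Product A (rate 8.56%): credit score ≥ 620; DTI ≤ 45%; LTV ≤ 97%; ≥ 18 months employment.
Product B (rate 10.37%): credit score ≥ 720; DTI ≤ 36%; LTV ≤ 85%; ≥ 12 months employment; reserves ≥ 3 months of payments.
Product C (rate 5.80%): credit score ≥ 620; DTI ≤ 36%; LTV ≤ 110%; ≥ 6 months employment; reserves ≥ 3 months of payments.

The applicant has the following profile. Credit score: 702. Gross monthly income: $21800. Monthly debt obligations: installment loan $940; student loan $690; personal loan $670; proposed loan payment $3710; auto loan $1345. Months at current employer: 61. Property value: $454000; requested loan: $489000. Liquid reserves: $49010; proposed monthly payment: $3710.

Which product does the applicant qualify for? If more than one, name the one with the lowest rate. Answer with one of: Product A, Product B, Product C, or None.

Product C

Total debts = (940 + 690 + 670 + 3,710 + 1,345) = 7,355; DTI = 7,355/21,800 = 33.7%.
LTV = 489,000/454,000 = 107.7%.
Reserves = 49,010/3,710 = 13.2 months.
Product A: score 702 ≥ 620; DTI 33.7% ≤ 45%; LTV 107.7% > 97%; employment 61 ≥ 18 mo → does not qualify.
Product B: score 702 < 720; DTI 33.7% ≤ 36%; LTV 107.7% > 85%; employment 61 ≥ 12 mo; reserves 13.2 ≥ 3 mo → does not qualify.
Product C: score 702 ≥ 620; DTI 33.7% ≤ 36%; LTV 107.7% ≤ 110%; employment 61 ≥ 6 mo; reserves 13.2 ≥ 3 mo → qualifies.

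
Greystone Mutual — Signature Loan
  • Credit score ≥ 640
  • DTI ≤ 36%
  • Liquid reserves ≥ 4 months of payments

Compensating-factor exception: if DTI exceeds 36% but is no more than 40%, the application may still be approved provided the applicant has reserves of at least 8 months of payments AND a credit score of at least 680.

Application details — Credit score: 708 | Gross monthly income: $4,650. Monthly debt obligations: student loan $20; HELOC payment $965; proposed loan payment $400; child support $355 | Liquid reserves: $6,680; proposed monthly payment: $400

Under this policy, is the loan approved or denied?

Approved

Credit score 708 ≥ 640 (meets base)
Total debts = (20 + 965 + 400 + 355) = 1,740. DTI: 1,740 ÷ 4,650 = 37.4%, over the 36% base limit.
Liquid reserves cover 6,680/400 = 16.7 months — ≥ 4 required
37.4% falls in the override range (36%–40%), so the compensating-factor test applies.
Override check — reserves: 16.7 mo (ok); score: 708 (ok).
Both override conditions satisfied; DTI exception granted.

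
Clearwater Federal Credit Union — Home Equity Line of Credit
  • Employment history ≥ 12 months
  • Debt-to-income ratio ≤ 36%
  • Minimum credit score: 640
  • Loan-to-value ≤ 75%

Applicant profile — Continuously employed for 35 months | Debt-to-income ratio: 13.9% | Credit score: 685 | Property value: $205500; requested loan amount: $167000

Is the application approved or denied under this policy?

Denied

Employment 35 ≥ 12 months
Debt-to-income 13.9% vs 36% cap — pass
Credit score 685 ≥ 640 (meets)
LTV: 167,000 ÷ 205,500 = 81.3%, exceeds 75% cap
Fails on LTV.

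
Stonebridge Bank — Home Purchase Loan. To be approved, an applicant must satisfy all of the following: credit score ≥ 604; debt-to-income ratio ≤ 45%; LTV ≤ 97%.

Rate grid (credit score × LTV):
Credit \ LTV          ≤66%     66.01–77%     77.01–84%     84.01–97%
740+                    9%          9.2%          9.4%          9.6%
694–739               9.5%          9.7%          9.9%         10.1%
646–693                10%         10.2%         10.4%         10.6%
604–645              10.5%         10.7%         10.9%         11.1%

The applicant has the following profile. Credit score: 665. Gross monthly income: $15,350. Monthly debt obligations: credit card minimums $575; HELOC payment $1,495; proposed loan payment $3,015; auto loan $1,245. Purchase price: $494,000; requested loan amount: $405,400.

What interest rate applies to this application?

10.4%

Credit score 665 ≥ 604; Total monthly debts = (575 + 1,495 + 3,015 + 1,245) = 6,330. DTI: 6,330 ÷ 15,350 = 41.2%, within the 45% cap
LTV: 405,400 ÷ 494,000 = 82.1%, within 97% cap
Score 665 is in the 646–693 band; LTV 82.1% is in the 77.01–84% band → 10.4%.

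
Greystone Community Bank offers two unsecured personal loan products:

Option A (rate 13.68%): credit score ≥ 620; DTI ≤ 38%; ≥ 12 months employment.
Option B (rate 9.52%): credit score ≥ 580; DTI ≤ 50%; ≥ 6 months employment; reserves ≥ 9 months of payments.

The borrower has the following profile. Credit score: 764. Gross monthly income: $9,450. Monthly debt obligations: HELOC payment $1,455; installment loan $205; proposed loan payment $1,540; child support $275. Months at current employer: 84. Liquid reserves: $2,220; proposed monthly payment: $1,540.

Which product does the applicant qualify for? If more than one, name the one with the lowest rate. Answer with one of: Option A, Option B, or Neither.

Total debts = (1,455 + 205 + 1,540 + 275) = 3,475; DTI = 3,475/9,450 = 36.8%.
Reserves = 2,220/1,540 = 1.4 months.
Option A: score 764 ≥ 620; DTI 36.8% ≤ 38%; employment 84 ≥ 12 mo → qualifies.
Option B: score 764 ≥ 580; DTI 36.8% ≤ 50%; employment 84 ≥ 6 mo; reserves 1.4 < 9 mo → does not qualify.

Option A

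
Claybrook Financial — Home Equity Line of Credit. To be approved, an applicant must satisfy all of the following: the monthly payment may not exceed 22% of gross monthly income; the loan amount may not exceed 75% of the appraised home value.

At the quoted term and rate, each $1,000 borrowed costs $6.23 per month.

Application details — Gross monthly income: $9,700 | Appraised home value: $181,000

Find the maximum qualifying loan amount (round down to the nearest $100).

Payment cap: 22% × $9,700 = $2,134/month.
At $6.23 per $1,000, that supports 2,134/6.23 × 1,000 ≈ $342,536 → $342,500.
LTV cap: 75% × $181,000 = $135,750 → $135,700.
Binding constraint: loan-to-value.

$135,700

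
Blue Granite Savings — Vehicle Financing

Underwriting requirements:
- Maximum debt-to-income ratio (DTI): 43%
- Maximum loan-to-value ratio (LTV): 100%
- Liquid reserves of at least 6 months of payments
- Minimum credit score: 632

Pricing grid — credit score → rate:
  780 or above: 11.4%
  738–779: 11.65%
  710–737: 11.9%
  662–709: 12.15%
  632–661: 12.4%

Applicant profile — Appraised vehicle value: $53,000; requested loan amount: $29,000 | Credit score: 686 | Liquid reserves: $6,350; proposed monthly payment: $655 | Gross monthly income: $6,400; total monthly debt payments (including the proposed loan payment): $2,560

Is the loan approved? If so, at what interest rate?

Approved at 12.15%

Credit score 686 ≥ 632 (meets minimum)
LTV = 29,000/53,000 = 54.7% ≤ 100%
DTI: 2,560 ÷ 6,400 = 40%, within the 43% cap
Reserves: 6,350 ÷ 655 = 9.7 months (meets 6-month minimum)
All requirements met. Score 686 falls in the 662–709 tier → 12.15%.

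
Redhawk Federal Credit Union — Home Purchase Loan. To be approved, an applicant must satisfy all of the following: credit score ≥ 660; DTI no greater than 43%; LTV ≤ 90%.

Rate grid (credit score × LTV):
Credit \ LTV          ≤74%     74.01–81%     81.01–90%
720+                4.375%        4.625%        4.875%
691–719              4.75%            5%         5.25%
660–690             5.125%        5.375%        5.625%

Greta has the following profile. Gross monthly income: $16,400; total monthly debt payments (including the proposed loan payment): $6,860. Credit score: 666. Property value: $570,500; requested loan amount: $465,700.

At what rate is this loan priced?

5.625%

Credit score 666 ≥ 660; DTI: 6,860 ÷ 16,400 = 41.8%, within the 43% cap
LTV: 465,700 ÷ 570,500 = 81.6%, within 90% cap
Score 666 is in the 660–690 band; LTV 81.6% is in the 81.01–90% band → 5.625%.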